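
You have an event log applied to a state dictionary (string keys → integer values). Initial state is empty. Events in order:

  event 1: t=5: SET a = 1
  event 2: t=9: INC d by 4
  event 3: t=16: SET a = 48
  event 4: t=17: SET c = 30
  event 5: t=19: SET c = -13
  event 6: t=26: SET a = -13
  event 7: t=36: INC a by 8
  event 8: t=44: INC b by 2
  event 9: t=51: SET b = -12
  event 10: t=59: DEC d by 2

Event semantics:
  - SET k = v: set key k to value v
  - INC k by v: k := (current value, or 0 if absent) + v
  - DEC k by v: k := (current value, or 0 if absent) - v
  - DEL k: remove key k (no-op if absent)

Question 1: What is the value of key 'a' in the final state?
Answer: -5

Derivation:
Track key 'a' through all 10 events:
  event 1 (t=5: SET a = 1): a (absent) -> 1
  event 2 (t=9: INC d by 4): a unchanged
  event 3 (t=16: SET a = 48): a 1 -> 48
  event 4 (t=17: SET c = 30): a unchanged
  event 5 (t=19: SET c = -13): a unchanged
  event 6 (t=26: SET a = -13): a 48 -> -13
  event 7 (t=36: INC a by 8): a -13 -> -5
  event 8 (t=44: INC b by 2): a unchanged
  event 9 (t=51: SET b = -12): a unchanged
  event 10 (t=59: DEC d by 2): a unchanged
Final: a = -5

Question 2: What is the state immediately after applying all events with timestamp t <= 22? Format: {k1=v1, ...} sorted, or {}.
Answer: {a=48, c=-13, d=4}

Derivation:
Apply events with t <= 22 (5 events):
  after event 1 (t=5: SET a = 1): {a=1}
  after event 2 (t=9: INC d by 4): {a=1, d=4}
  after event 3 (t=16: SET a = 48): {a=48, d=4}
  after event 4 (t=17: SET c = 30): {a=48, c=30, d=4}
  after event 5 (t=19: SET c = -13): {a=48, c=-13, d=4}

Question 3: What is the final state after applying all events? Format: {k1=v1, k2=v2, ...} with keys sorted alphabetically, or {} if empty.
Answer: {a=-5, b=-12, c=-13, d=2}

Derivation:
  after event 1 (t=5: SET a = 1): {a=1}
  after event 2 (t=9: INC d by 4): {a=1, d=4}
  after event 3 (t=16: SET a = 48): {a=48, d=4}
  after event 4 (t=17: SET c = 30): {a=48, c=30, d=4}
  after event 5 (t=19: SET c = -13): {a=48, c=-13, d=4}
  after event 6 (t=26: SET a = -13): {a=-13, c=-13, d=4}
  after event 7 (t=36: INC a by 8): {a=-5, c=-13, d=4}
  after event 8 (t=44: INC b by 2): {a=-5, b=2, c=-13, d=4}
  after event 9 (t=51: SET b = -12): {a=-5, b=-12, c=-13, d=4}
  after event 10 (t=59: DEC d by 2): {a=-5, b=-12, c=-13, d=2}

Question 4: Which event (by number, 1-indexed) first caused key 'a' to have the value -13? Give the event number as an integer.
Looking for first event where a becomes -13:
  event 1: a = 1
  event 2: a = 1
  event 3: a = 48
  event 4: a = 48
  event 5: a = 48
  event 6: a 48 -> -13  <-- first match

Answer: 6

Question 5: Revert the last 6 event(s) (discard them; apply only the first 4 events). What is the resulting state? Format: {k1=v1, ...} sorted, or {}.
Keep first 4 events (discard last 6):
  after event 1 (t=5: SET a = 1): {a=1}
  after event 2 (t=9: INC d by 4): {a=1, d=4}
  after event 3 (t=16: SET a = 48): {a=48, d=4}
  after event 4 (t=17: SET c = 30): {a=48, c=30, d=4}

Answer: {a=48, c=30, d=4}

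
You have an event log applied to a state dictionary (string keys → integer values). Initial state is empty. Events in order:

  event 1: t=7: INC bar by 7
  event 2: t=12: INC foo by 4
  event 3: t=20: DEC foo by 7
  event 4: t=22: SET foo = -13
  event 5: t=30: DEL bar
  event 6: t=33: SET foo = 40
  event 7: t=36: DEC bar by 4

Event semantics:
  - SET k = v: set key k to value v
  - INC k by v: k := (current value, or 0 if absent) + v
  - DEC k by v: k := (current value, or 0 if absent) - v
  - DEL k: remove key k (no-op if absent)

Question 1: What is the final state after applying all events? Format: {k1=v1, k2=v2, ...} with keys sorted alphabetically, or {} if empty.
  after event 1 (t=7: INC bar by 7): {bar=7}
  after event 2 (t=12: INC foo by 4): {bar=7, foo=4}
  after event 3 (t=20: DEC foo by 7): {bar=7, foo=-3}
  after event 4 (t=22: SET foo = -13): {bar=7, foo=-13}
  after event 5 (t=30: DEL bar): {foo=-13}
  after event 6 (t=33: SET foo = 40): {foo=40}
  after event 7 (t=36: DEC bar by 4): {bar=-4, foo=40}

Answer: {bar=-4, foo=40}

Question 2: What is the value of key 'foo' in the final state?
Track key 'foo' through all 7 events:
  event 1 (t=7: INC bar by 7): foo unchanged
  event 2 (t=12: INC foo by 4): foo (absent) -> 4
  event 3 (t=20: DEC foo by 7): foo 4 -> -3
  event 4 (t=22: SET foo = -13): foo -3 -> -13
  event 5 (t=30: DEL bar): foo unchanged
  event 6 (t=33: SET foo = 40): foo -13 -> 40
  event 7 (t=36: DEC bar by 4): foo unchanged
Final: foo = 40

Answer: 40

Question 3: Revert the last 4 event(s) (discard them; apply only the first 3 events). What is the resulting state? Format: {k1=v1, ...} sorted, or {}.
Answer: {bar=7, foo=-3}

Derivation:
Keep first 3 events (discard last 4):
  after event 1 (t=7: INC bar by 7): {bar=7}
  after event 2 (t=12: INC foo by 4): {bar=7, foo=4}
  after event 3 (t=20: DEC foo by 7): {bar=7, foo=-3}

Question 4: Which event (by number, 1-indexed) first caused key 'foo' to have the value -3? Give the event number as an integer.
Answer: 3

Derivation:
Looking for first event where foo becomes -3:
  event 2: foo = 4
  event 3: foo 4 -> -3  <-- first match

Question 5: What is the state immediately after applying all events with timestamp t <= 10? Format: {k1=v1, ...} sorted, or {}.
Apply events with t <= 10 (1 events):
  after event 1 (t=7: INC bar by 7): {bar=7}

Answer: {bar=7}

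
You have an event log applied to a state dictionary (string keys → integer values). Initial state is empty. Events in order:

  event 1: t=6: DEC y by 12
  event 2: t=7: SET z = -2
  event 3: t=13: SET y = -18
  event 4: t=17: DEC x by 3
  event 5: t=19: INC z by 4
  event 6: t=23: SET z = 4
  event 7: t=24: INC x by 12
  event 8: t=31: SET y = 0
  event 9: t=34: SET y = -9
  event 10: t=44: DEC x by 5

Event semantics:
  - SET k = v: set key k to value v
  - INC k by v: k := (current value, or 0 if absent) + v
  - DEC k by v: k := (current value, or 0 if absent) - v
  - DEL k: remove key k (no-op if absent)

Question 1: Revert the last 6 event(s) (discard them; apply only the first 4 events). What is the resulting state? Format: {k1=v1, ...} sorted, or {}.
Answer: {x=-3, y=-18, z=-2}

Derivation:
Keep first 4 events (discard last 6):
  after event 1 (t=6: DEC y by 12): {y=-12}
  after event 2 (t=7: SET z = -2): {y=-12, z=-2}
  after event 3 (t=13: SET y = -18): {y=-18, z=-2}
  after event 4 (t=17: DEC x by 3): {x=-3, y=-18, z=-2}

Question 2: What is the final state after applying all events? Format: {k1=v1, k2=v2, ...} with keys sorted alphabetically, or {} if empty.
  after event 1 (t=6: DEC y by 12): {y=-12}
  after event 2 (t=7: SET z = -2): {y=-12, z=-2}
  after event 3 (t=13: SET y = -18): {y=-18, z=-2}
  after event 4 (t=17: DEC x by 3): {x=-3, y=-18, z=-2}
  after event 5 (t=19: INC z by 4): {x=-3, y=-18, z=2}
  after event 6 (t=23: SET z = 4): {x=-3, y=-18, z=4}
  after event 7 (t=24: INC x by 12): {x=9, y=-18, z=4}
  after event 8 (t=31: SET y = 0): {x=9, y=0, z=4}
  after event 9 (t=34: SET y = -9): {x=9, y=-9, z=4}
  after event 10 (t=44: DEC x by 5): {x=4, y=-9, z=4}

Answer: {x=4, y=-9, z=4}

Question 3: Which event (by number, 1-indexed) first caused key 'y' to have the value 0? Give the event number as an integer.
Looking for first event where y becomes 0:
  event 1: y = -12
  event 2: y = -12
  event 3: y = -18
  event 4: y = -18
  event 5: y = -18
  event 6: y = -18
  event 7: y = -18
  event 8: y -18 -> 0  <-- first match

Answer: 8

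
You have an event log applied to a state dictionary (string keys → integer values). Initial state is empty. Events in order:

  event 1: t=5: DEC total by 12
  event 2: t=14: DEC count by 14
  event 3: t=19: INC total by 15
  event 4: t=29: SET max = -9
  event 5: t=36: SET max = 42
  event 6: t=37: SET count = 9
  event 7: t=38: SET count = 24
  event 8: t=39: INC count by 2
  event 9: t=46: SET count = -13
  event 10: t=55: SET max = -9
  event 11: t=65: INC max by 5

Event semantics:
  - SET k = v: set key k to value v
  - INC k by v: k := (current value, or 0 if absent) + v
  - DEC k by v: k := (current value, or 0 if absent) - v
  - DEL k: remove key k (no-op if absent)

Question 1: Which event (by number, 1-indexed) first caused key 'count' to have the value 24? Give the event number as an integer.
Looking for first event where count becomes 24:
  event 2: count = -14
  event 3: count = -14
  event 4: count = -14
  event 5: count = -14
  event 6: count = 9
  event 7: count 9 -> 24  <-- first match

Answer: 7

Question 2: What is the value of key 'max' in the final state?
Track key 'max' through all 11 events:
  event 1 (t=5: DEC total by 12): max unchanged
  event 2 (t=14: DEC count by 14): max unchanged
  event 3 (t=19: INC total by 15): max unchanged
  event 4 (t=29: SET max = -9): max (absent) -> -9
  event 5 (t=36: SET max = 42): max -9 -> 42
  event 6 (t=37: SET count = 9): max unchanged
  event 7 (t=38: SET count = 24): max unchanged
  event 8 (t=39: INC count by 2): max unchanged
  event 9 (t=46: SET count = -13): max unchanged
  event 10 (t=55: SET max = -9): max 42 -> -9
  event 11 (t=65: INC max by 5): max -9 -> -4
Final: max = -4

Answer: -4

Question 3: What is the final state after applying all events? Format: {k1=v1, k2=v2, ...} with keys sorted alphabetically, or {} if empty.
Answer: {count=-13, max=-4, total=3}

Derivation:
  after event 1 (t=5: DEC total by 12): {total=-12}
  after event 2 (t=14: DEC count by 14): {count=-14, total=-12}
  after event 3 (t=19: INC total by 15): {count=-14, total=3}
  after event 4 (t=29: SET max = -9): {count=-14, max=-9, total=3}
  after event 5 (t=36: SET max = 42): {count=-14, max=42, total=3}
  after event 6 (t=37: SET count = 9): {count=9, max=42, total=3}
  after event 7 (t=38: SET count = 24): {count=24, max=42, total=3}
  after event 8 (t=39: INC count by 2): {count=26, max=42, total=3}
  after event 9 (t=46: SET count = -13): {count=-13, max=42, total=3}
  after event 10 (t=55: SET max = -9): {count=-13, max=-9, total=3}
  after event 11 (t=65: INC max by 5): {count=-13, max=-4, total=3}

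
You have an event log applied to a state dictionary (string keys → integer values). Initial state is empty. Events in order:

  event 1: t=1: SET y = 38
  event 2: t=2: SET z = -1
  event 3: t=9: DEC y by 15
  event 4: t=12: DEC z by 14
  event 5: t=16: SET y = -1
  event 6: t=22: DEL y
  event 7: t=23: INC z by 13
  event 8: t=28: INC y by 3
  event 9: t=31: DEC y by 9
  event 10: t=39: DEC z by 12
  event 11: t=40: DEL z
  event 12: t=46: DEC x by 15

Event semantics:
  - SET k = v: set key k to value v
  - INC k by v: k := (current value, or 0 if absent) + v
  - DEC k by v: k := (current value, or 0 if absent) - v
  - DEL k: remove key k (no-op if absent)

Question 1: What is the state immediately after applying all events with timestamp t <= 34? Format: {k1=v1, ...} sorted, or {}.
Answer: {y=-6, z=-2}

Derivation:
Apply events with t <= 34 (9 events):
  after event 1 (t=1: SET y = 38): {y=38}
  after event 2 (t=2: SET z = -1): {y=38, z=-1}
  after event 3 (t=9: DEC y by 15): {y=23, z=-1}
  after event 4 (t=12: DEC z by 14): {y=23, z=-15}
  after event 5 (t=16: SET y = -1): {y=-1, z=-15}
  after event 6 (t=22: DEL y): {z=-15}
  after event 7 (t=23: INC z by 13): {z=-2}
  after event 8 (t=28: INC y by 3): {y=3, z=-2}
  after event 9 (t=31: DEC y by 9): {y=-6, z=-2}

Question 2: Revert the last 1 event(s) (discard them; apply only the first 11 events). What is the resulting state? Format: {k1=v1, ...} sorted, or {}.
Keep first 11 events (discard last 1):
  after event 1 (t=1: SET y = 38): {y=38}
  after event 2 (t=2: SET z = -1): {y=38, z=-1}
  after event 3 (t=9: DEC y by 15): {y=23, z=-1}
  after event 4 (t=12: DEC z by 14): {y=23, z=-15}
  after event 5 (t=16: SET y = -1): {y=-1, z=-15}
  after event 6 (t=22: DEL y): {z=-15}
  after event 7 (t=23: INC z by 13): {z=-2}
  after event 8 (t=28: INC y by 3): {y=3, z=-2}
  after event 9 (t=31: DEC y by 9): {y=-6, z=-2}
  after event 10 (t=39: DEC z by 12): {y=-6, z=-14}
  after event 11 (t=40: DEL z): {y=-6}

Answer: {y=-6}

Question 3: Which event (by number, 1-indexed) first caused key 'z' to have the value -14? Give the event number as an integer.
Looking for first event where z becomes -14:
  event 2: z = -1
  event 3: z = -1
  event 4: z = -15
  event 5: z = -15
  event 6: z = -15
  event 7: z = -2
  event 8: z = -2
  event 9: z = -2
  event 10: z -2 -> -14  <-- first match

Answer: 10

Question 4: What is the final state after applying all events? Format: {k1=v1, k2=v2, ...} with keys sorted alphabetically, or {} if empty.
  after event 1 (t=1: SET y = 38): {y=38}
  after event 2 (t=2: SET z = -1): {y=38, z=-1}
  after event 3 (t=9: DEC y by 15): {y=23, z=-1}
  after event 4 (t=12: DEC z by 14): {y=23, z=-15}
  after event 5 (t=16: SET y = -1): {y=-1, z=-15}
  after event 6 (t=22: DEL y): {z=-15}
  after event 7 (t=23: INC z by 13): {z=-2}
  after event 8 (t=28: INC y by 3): {y=3, z=-2}
  after event 9 (t=31: DEC y by 9): {y=-6, z=-2}
  after event 10 (t=39: DEC z by 12): {y=-6, z=-14}
  after event 11 (t=40: DEL z): {y=-6}
  after event 12 (t=46: DEC x by 15): {x=-15, y=-6}

Answer: {x=-15, y=-6}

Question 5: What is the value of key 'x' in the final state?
Answer: -15

Derivation:
Track key 'x' through all 12 events:
  event 1 (t=1: SET y = 38): x unchanged
  event 2 (t=2: SET z = -1): x unchanged
  event 3 (t=9: DEC y by 15): x unchanged
  event 4 (t=12: DEC z by 14): x unchanged
  event 5 (t=16: SET y = -1): x unchanged
  event 6 (t=22: DEL y): x unchanged
  event 7 (t=23: INC z by 13): x unchanged
  event 8 (t=28: INC y by 3): x unchanged
  event 9 (t=31: DEC y by 9): x unchanged
  event 10 (t=39: DEC z by 12): x unchanged
  event 11 (t=40: DEL z): x unchanged
  event 12 (t=46: DEC x by 15): x (absent) -> -15
Final: x = -15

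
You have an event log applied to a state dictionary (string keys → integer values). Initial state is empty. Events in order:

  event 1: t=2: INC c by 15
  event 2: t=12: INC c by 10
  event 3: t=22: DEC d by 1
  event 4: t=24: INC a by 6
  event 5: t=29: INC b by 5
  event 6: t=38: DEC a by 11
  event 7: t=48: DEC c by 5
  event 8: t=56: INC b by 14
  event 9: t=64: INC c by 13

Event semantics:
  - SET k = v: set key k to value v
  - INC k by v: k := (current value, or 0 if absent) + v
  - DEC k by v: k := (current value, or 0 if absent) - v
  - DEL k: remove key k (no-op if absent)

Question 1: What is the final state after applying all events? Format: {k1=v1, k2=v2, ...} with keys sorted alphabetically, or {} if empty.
Answer: {a=-5, b=19, c=33, d=-1}

Derivation:
  after event 1 (t=2: INC c by 15): {c=15}
  after event 2 (t=12: INC c by 10): {c=25}
  after event 3 (t=22: DEC d by 1): {c=25, d=-1}
  after event 4 (t=24: INC a by 6): {a=6, c=25, d=-1}
  after event 5 (t=29: INC b by 5): {a=6, b=5, c=25, d=-1}
  after event 6 (t=38: DEC a by 11): {a=-5, b=5, c=25, d=-1}
  after event 7 (t=48: DEC c by 5): {a=-5, b=5, c=20, d=-1}
  after event 8 (t=56: INC b by 14): {a=-5, b=19, c=20, d=-1}
  after event 9 (t=64: INC c by 13): {a=-5, b=19, c=33, d=-1}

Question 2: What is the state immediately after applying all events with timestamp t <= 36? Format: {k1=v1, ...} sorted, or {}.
Apply events with t <= 36 (5 events):
  after event 1 (t=2: INC c by 15): {c=15}
  after event 2 (t=12: INC c by 10): {c=25}
  after event 3 (t=22: DEC d by 1): {c=25, d=-1}
  after event 4 (t=24: INC a by 6): {a=6, c=25, d=-1}
  after event 5 (t=29: INC b by 5): {a=6, b=5, c=25, d=-1}

Answer: {a=6, b=5, c=25, d=-1}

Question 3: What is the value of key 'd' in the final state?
Answer: -1

Derivation:
Track key 'd' through all 9 events:
  event 1 (t=2: INC c by 15): d unchanged
  event 2 (t=12: INC c by 10): d unchanged
  event 3 (t=22: DEC d by 1): d (absent) -> -1
  event 4 (t=24: INC a by 6): d unchanged
  event 5 (t=29: INC b by 5): d unchanged
  event 6 (t=38: DEC a by 11): d unchanged
  event 7 (t=48: DEC c by 5): d unchanged
  event 8 (t=56: INC b by 14): d unchanged
  event 9 (t=64: INC c by 13): d unchanged
Final: d = -1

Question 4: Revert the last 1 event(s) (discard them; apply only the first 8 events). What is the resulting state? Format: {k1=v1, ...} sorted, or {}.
Answer: {a=-5, b=19, c=20, d=-1}

Derivation:
Keep first 8 events (discard last 1):
  after event 1 (t=2: INC c by 15): {c=15}
  after event 2 (t=12: INC c by 10): {c=25}
  after event 3 (t=22: DEC d by 1): {c=25, d=-1}
  after event 4 (t=24: INC a by 6): {a=6, c=25, d=-1}
  after event 5 (t=29: INC b by 5): {a=6, b=5, c=25, d=-1}
  after event 6 (t=38: DEC a by 11): {a=-5, b=5, c=25, d=-1}
  after event 7 (t=48: DEC c by 5): {a=-5, b=5, c=20, d=-1}
  after event 8 (t=56: INC b by 14): {a=-5, b=19, c=20, d=-1}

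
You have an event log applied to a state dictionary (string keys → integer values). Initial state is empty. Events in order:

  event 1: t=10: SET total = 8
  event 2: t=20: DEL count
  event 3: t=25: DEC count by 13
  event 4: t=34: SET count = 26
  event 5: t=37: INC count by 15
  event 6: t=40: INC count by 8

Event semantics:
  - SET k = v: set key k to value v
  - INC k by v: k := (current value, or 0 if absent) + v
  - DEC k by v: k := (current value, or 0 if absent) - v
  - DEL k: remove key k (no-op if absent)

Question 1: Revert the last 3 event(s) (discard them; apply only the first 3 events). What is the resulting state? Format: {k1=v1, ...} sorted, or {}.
Keep first 3 events (discard last 3):
  after event 1 (t=10: SET total = 8): {total=8}
  after event 2 (t=20: DEL count): {total=8}
  after event 3 (t=25: DEC count by 13): {count=-13, total=8}

Answer: {count=-13, total=8}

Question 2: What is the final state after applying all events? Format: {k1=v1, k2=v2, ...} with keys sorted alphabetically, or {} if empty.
Answer: {count=49, total=8}

Derivation:
  after event 1 (t=10: SET total = 8): {total=8}
  after event 2 (t=20: DEL count): {total=8}
  after event 3 (t=25: DEC count by 13): {count=-13, total=8}
  after event 4 (t=34: SET count = 26): {count=26, total=8}
  after event 5 (t=37: INC count by 15): {count=41, total=8}
  after event 6 (t=40: INC count by 8): {count=49, total=8}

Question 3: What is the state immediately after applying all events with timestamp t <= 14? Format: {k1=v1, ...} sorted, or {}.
Apply events with t <= 14 (1 events):
  after event 1 (t=10: SET total = 8): {total=8}

Answer: {total=8}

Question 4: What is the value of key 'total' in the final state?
Track key 'total' through all 6 events:
  event 1 (t=10: SET total = 8): total (absent) -> 8
  event 2 (t=20: DEL count): total unchanged
  event 3 (t=25: DEC count by 13): total unchanged
  event 4 (t=34: SET count = 26): total unchanged
  event 5 (t=37: INC count by 15): total unchanged
  event 6 (t=40: INC count by 8): total unchanged
Final: total = 8

Answer: 8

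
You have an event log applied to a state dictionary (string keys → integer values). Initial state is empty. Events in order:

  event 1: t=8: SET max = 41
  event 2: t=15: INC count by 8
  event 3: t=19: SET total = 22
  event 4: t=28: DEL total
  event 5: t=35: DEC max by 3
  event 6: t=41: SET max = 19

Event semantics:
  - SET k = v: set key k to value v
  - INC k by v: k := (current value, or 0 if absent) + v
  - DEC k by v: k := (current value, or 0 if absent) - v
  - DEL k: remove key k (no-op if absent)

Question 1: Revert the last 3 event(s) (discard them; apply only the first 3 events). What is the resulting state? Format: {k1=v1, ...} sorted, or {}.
Keep first 3 events (discard last 3):
  after event 1 (t=8: SET max = 41): {max=41}
  after event 2 (t=15: INC count by 8): {count=8, max=41}
  after event 3 (t=19: SET total = 22): {count=8, max=41, total=22}

Answer: {count=8, max=41, total=22}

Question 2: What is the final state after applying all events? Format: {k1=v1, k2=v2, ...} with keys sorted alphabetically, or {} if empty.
Answer: {count=8, max=19}

Derivation:
  after event 1 (t=8: SET max = 41): {max=41}
  after event 2 (t=15: INC count by 8): {count=8, max=41}
  after event 3 (t=19: SET total = 22): {count=8, max=41, total=22}
  after event 4 (t=28: DEL total): {count=8, max=41}
  after event 5 (t=35: DEC max by 3): {count=8, max=38}
  after event 6 (t=41: SET max = 19): {count=8, max=19}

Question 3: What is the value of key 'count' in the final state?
Track key 'count' through all 6 events:
  event 1 (t=8: SET max = 41): count unchanged
  event 2 (t=15: INC count by 8): count (absent) -> 8
  event 3 (t=19: SET total = 22): count unchanged
  event 4 (t=28: DEL total): count unchanged
  event 5 (t=35: DEC max by 3): count unchanged
  event 6 (t=41: SET max = 19): count unchanged
Final: count = 8

Answer: 8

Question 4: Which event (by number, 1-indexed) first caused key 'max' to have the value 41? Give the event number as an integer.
Answer: 1

Derivation:
Looking for first event where max becomes 41:
  event 1: max (absent) -> 41  <-- first match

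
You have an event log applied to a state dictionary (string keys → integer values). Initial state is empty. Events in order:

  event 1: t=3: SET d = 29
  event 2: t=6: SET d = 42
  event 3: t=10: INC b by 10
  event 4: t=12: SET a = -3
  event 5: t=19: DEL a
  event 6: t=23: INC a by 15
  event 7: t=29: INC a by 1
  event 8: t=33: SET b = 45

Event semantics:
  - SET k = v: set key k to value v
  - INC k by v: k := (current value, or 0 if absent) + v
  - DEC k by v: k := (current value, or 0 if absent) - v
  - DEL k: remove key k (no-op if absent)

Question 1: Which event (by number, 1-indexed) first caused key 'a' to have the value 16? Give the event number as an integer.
Answer: 7

Derivation:
Looking for first event where a becomes 16:
  event 4: a = -3
  event 5: a = (absent)
  event 6: a = 15
  event 7: a 15 -> 16  <-- first match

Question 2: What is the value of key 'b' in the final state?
Track key 'b' through all 8 events:
  event 1 (t=3: SET d = 29): b unchanged
  event 2 (t=6: SET d = 42): b unchanged
  event 3 (t=10: INC b by 10): b (absent) -> 10
  event 4 (t=12: SET a = -3): b unchanged
  event 5 (t=19: DEL a): b unchanged
  event 6 (t=23: INC a by 15): b unchanged
  event 7 (t=29: INC a by 1): b unchanged
  event 8 (t=33: SET b = 45): b 10 -> 45
Final: b = 45

Answer: 45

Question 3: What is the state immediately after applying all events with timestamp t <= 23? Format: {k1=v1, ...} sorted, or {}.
Answer: {a=15, b=10, d=42}

Derivation:
Apply events with t <= 23 (6 events):
  after event 1 (t=3: SET d = 29): {d=29}
  after event 2 (t=6: SET d = 42): {d=42}
  after event 3 (t=10: INC b by 10): {b=10, d=42}
  after event 4 (t=12: SET a = -3): {a=-3, b=10, d=42}
  after event 5 (t=19: DEL a): {b=10, d=42}
  after event 6 (t=23: INC a by 15): {a=15, b=10, d=42}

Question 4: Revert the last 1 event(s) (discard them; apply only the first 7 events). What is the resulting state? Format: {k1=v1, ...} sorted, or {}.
Answer: {a=16, b=10, d=42}

Derivation:
Keep first 7 events (discard last 1):
  after event 1 (t=3: SET d = 29): {d=29}
  after event 2 (t=6: SET d = 42): {d=42}
  after event 3 (t=10: INC b by 10): {b=10, d=42}
  after event 4 (t=12: SET a = -3): {a=-3, b=10, d=42}
  after event 5 (t=19: DEL a): {b=10, d=42}
  after event 6 (t=23: INC a by 15): {a=15, b=10, d=42}
  after event 7 (t=29: INC a by 1): {a=16, b=10, d=42}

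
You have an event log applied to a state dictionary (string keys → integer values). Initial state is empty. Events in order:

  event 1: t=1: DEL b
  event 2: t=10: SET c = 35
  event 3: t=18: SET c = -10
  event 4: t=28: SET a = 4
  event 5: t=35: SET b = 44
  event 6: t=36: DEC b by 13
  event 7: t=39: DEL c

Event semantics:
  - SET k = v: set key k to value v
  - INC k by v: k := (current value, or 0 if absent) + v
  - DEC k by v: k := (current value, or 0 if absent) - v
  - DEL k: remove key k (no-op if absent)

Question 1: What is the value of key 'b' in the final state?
Track key 'b' through all 7 events:
  event 1 (t=1: DEL b): b (absent) -> (absent)
  event 2 (t=10: SET c = 35): b unchanged
  event 3 (t=18: SET c = -10): b unchanged
  event 4 (t=28: SET a = 4): b unchanged
  event 5 (t=35: SET b = 44): b (absent) -> 44
  event 6 (t=36: DEC b by 13): b 44 -> 31
  event 7 (t=39: DEL c): b unchanged
Final: b = 31

Answer: 31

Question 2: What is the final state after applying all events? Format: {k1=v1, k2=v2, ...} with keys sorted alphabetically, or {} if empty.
Answer: {a=4, b=31}

Derivation:
  after event 1 (t=1: DEL b): {}
  after event 2 (t=10: SET c = 35): {c=35}
  after event 3 (t=18: SET c = -10): {c=-10}
  after event 4 (t=28: SET a = 4): {a=4, c=-10}
  after event 5 (t=35: SET b = 44): {a=4, b=44, c=-10}
  after event 6 (t=36: DEC b by 13): {a=4, b=31, c=-10}
  after event 7 (t=39: DEL c): {a=4, b=31}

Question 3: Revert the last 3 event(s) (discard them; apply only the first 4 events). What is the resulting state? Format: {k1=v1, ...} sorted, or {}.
Keep first 4 events (discard last 3):
  after event 1 (t=1: DEL b): {}
  after event 2 (t=10: SET c = 35): {c=35}
  after event 3 (t=18: SET c = -10): {c=-10}
  after event 4 (t=28: SET a = 4): {a=4, c=-10}

Answer: {a=4, c=-10}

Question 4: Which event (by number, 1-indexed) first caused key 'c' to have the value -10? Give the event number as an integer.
Looking for first event where c becomes -10:
  event 2: c = 35
  event 3: c 35 -> -10  <-- first match

Answer: 3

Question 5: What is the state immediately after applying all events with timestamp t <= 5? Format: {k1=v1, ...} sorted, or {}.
Apply events with t <= 5 (1 events):
  after event 1 (t=1: DEL b): {}

Answer: {}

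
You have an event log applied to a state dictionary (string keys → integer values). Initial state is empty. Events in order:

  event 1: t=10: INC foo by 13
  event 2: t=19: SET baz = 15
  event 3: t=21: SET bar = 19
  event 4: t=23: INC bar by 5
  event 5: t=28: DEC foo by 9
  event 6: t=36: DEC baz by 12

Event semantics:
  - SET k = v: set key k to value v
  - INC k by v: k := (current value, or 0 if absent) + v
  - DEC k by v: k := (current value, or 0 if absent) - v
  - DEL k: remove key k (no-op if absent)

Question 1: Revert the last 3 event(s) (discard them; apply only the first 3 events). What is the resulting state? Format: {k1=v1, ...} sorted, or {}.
Answer: {bar=19, baz=15, foo=13}

Derivation:
Keep first 3 events (discard last 3):
  after event 1 (t=10: INC foo by 13): {foo=13}
  after event 2 (t=19: SET baz = 15): {baz=15, foo=13}
  after event 3 (t=21: SET bar = 19): {bar=19, baz=15, foo=13}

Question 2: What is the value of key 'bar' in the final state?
Track key 'bar' through all 6 events:
  event 1 (t=10: INC foo by 13): bar unchanged
  event 2 (t=19: SET baz = 15): bar unchanged
  event 3 (t=21: SET bar = 19): bar (absent) -> 19
  event 4 (t=23: INC bar by 5): bar 19 -> 24
  event 5 (t=28: DEC foo by 9): bar unchanged
  event 6 (t=36: DEC baz by 12): bar unchanged
Final: bar = 24

Answer: 24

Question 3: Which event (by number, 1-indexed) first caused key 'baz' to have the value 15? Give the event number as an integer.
Answer: 2

Derivation:
Looking for first event where baz becomes 15:
  event 2: baz (absent) -> 15  <-- first match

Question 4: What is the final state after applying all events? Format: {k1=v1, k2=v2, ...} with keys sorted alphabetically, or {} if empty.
  after event 1 (t=10: INC foo by 13): {foo=13}
  after event 2 (t=19: SET baz = 15): {baz=15, foo=13}
  after event 3 (t=21: SET bar = 19): {bar=19, baz=15, foo=13}
  after event 4 (t=23: INC bar by 5): {bar=24, baz=15, foo=13}
  after event 5 (t=28: DEC foo by 9): {bar=24, baz=15, foo=4}
  after event 6 (t=36: DEC baz by 12): {bar=24, baz=3, foo=4}

Answer: {bar=24, baz=3, foo=4}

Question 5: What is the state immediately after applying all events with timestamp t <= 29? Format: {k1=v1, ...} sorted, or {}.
Apply events with t <= 29 (5 events):
  after event 1 (t=10: INC foo by 13): {foo=13}
  after event 2 (t=19: SET baz = 15): {baz=15, foo=13}
  after event 3 (t=21: SET bar = 19): {bar=19, baz=15, foo=13}
  after event 4 (t=23: INC bar by 5): {bar=24, baz=15, foo=13}
  after event 5 (t=28: DEC foo by 9): {bar=24, baz=15, foo=4}

Answer: {bar=24, baz=15, foo=4}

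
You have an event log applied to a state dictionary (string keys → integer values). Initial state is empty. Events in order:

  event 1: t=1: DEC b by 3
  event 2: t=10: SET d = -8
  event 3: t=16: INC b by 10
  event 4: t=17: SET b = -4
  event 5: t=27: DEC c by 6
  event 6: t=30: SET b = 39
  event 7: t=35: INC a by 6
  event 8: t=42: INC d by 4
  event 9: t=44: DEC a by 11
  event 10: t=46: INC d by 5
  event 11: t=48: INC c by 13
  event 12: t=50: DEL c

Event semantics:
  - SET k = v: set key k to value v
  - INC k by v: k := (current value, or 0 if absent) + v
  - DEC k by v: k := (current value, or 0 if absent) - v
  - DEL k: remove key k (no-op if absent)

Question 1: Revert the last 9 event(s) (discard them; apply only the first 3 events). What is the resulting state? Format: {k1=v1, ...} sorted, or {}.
Keep first 3 events (discard last 9):
  after event 1 (t=1: DEC b by 3): {b=-3}
  after event 2 (t=10: SET d = -8): {b=-3, d=-8}
  after event 3 (t=16: INC b by 10): {b=7, d=-8}

Answer: {b=7, d=-8}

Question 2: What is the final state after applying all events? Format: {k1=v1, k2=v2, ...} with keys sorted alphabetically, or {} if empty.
Answer: {a=-5, b=39, d=1}

Derivation:
  after event 1 (t=1: DEC b by 3): {b=-3}
  after event 2 (t=10: SET d = -8): {b=-3, d=-8}
  after event 3 (t=16: INC b by 10): {b=7, d=-8}
  after event 4 (t=17: SET b = -4): {b=-4, d=-8}
  after event 5 (t=27: DEC c by 6): {b=-4, c=-6, d=-8}
  after event 6 (t=30: SET b = 39): {b=39, c=-6, d=-8}
  after event 7 (t=35: INC a by 6): {a=6, b=39, c=-6, d=-8}
  after event 8 (t=42: INC d by 4): {a=6, b=39, c=-6, d=-4}
  after event 9 (t=44: DEC a by 11): {a=-5, b=39, c=-6, d=-4}
  after event 10 (t=46: INC d by 5): {a=-5, b=39, c=-6, d=1}
  after event 11 (t=48: INC c by 13): {a=-5, b=39, c=7, d=1}
  after event 12 (t=50: DEL c): {a=-5, b=39, d=1}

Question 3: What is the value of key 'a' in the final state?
Answer: -5

Derivation:
Track key 'a' through all 12 events:
  event 1 (t=1: DEC b by 3): a unchanged
  event 2 (t=10: SET d = -8): a unchanged
  event 3 (t=16: INC b by 10): a unchanged
  event 4 (t=17: SET b = -4): a unchanged
  event 5 (t=27: DEC c by 6): a unchanged
  event 6 (t=30: SET b = 39): a unchanged
  event 7 (t=35: INC a by 6): a (absent) -> 6
  event 8 (t=42: INC d by 4): a unchanged
  event 9 (t=44: DEC a by 11): a 6 -> -5
  event 10 (t=46: INC d by 5): a unchanged
  event 11 (t=48: INC c by 13): a unchanged
  event 12 (t=50: DEL c): a unchanged
Final: a = -5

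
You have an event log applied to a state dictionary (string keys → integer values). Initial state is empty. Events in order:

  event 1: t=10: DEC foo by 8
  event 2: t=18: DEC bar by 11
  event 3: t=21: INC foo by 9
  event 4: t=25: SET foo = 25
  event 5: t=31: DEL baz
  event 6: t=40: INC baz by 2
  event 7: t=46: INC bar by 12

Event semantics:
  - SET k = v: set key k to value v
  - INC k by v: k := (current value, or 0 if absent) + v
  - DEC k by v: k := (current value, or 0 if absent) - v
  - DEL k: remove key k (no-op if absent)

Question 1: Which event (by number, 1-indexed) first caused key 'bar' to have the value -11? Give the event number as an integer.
Answer: 2

Derivation:
Looking for first event where bar becomes -11:
  event 2: bar (absent) -> -11  <-- first match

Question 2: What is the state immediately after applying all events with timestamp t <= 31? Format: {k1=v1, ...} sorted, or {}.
Apply events with t <= 31 (5 events):
  after event 1 (t=10: DEC foo by 8): {foo=-8}
  after event 2 (t=18: DEC bar by 11): {bar=-11, foo=-8}
  after event 3 (t=21: INC foo by 9): {bar=-11, foo=1}
  after event 4 (t=25: SET foo = 25): {bar=-11, foo=25}
  after event 5 (t=31: DEL baz): {bar=-11, foo=25}

Answer: {bar=-11, foo=25}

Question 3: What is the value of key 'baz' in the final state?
Track key 'baz' through all 7 events:
  event 1 (t=10: DEC foo by 8): baz unchanged
  event 2 (t=18: DEC bar by 11): baz unchanged
  event 3 (t=21: INC foo by 9): baz unchanged
  event 4 (t=25: SET foo = 25): baz unchanged
  event 5 (t=31: DEL baz): baz (absent) -> (absent)
  event 6 (t=40: INC baz by 2): baz (absent) -> 2
  event 7 (t=46: INC bar by 12): baz unchanged
Final: baz = 2

Answer: 2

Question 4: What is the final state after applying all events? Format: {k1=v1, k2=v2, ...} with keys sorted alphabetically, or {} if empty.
  after event 1 (t=10: DEC foo by 8): {foo=-8}
  after event 2 (t=18: DEC bar by 11): {bar=-11, foo=-8}
  after event 3 (t=21: INC foo by 9): {bar=-11, foo=1}
  after event 4 (t=25: SET foo = 25): {bar=-11, foo=25}
  after event 5 (t=31: DEL baz): {bar=-11, foo=25}
  after event 6 (t=40: INC baz by 2): {bar=-11, baz=2, foo=25}
  after event 7 (t=46: INC bar by 12): {bar=1, baz=2, foo=25}

Answer: {bar=1, baz=2, foo=25}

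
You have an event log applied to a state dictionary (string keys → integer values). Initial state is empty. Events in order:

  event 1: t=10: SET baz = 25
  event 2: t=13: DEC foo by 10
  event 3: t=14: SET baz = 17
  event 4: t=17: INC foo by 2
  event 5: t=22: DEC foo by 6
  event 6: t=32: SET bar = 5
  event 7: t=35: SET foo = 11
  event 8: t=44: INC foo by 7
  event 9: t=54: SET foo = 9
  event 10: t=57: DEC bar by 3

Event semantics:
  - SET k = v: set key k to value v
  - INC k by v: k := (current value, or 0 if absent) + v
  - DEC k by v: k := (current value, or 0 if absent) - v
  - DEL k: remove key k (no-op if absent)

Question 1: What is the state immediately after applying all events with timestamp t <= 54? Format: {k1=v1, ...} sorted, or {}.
Answer: {bar=5, baz=17, foo=9}

Derivation:
Apply events with t <= 54 (9 events):
  after event 1 (t=10: SET baz = 25): {baz=25}
  after event 2 (t=13: DEC foo by 10): {baz=25, foo=-10}
  after event 3 (t=14: SET baz = 17): {baz=17, foo=-10}
  after event 4 (t=17: INC foo by 2): {baz=17, foo=-8}
  after event 5 (t=22: DEC foo by 6): {baz=17, foo=-14}
  after event 6 (t=32: SET bar = 5): {bar=5, baz=17, foo=-14}
  after event 7 (t=35: SET foo = 11): {bar=5, baz=17, foo=11}
  after event 8 (t=44: INC foo by 7): {bar=5, baz=17, foo=18}
  after event 9 (t=54: SET foo = 9): {bar=5, baz=17, foo=9}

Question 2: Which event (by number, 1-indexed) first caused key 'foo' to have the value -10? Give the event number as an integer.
Looking for first event where foo becomes -10:
  event 2: foo (absent) -> -10  <-- first match

Answer: 2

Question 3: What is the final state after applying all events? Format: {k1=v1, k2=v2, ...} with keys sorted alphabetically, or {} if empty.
Answer: {bar=2, baz=17, foo=9}

Derivation:
  after event 1 (t=10: SET baz = 25): {baz=25}
  after event 2 (t=13: DEC foo by 10): {baz=25, foo=-10}
  after event 3 (t=14: SET baz = 17): {baz=17, foo=-10}
  after event 4 (t=17: INC foo by 2): {baz=17, foo=-8}
  after event 5 (t=22: DEC foo by 6): {baz=17, foo=-14}
  after event 6 (t=32: SET bar = 5): {bar=5, baz=17, foo=-14}
  after event 7 (t=35: SET foo = 11): {bar=5, baz=17, foo=11}
  after event 8 (t=44: INC foo by 7): {bar=5, baz=17, foo=18}
  after event 9 (t=54: SET foo = 9): {bar=5, baz=17, foo=9}
  after event 10 (t=57: DEC bar by 3): {bar=2, baz=17, foo=9}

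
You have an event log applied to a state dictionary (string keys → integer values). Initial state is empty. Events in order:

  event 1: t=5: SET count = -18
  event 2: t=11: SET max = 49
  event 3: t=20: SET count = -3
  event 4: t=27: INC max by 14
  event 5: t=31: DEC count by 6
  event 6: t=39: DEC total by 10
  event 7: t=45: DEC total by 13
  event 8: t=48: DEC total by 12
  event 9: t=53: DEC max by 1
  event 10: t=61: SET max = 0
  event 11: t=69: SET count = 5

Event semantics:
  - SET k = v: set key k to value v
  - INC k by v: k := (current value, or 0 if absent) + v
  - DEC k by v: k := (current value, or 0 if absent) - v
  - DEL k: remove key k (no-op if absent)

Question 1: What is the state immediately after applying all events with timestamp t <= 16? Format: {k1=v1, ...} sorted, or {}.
Apply events with t <= 16 (2 events):
  after event 1 (t=5: SET count = -18): {count=-18}
  after event 2 (t=11: SET max = 49): {count=-18, max=49}

Answer: {count=-18, max=49}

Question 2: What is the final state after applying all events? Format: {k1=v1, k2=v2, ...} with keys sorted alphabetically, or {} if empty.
  after event 1 (t=5: SET count = -18): {count=-18}
  after event 2 (t=11: SET max = 49): {count=-18, max=49}
  after event 3 (t=20: SET count = -3): {count=-3, max=49}
  after event 4 (t=27: INC max by 14): {count=-3, max=63}
  after event 5 (t=31: DEC count by 6): {count=-9, max=63}
  after event 6 (t=39: DEC total by 10): {count=-9, max=63, total=-10}
  after event 7 (t=45: DEC total by 13): {count=-9, max=63, total=-23}
  after event 8 (t=48: DEC total by 12): {count=-9, max=63, total=-35}
  after event 9 (t=53: DEC max by 1): {count=-9, max=62, total=-35}
  after event 10 (t=61: SET max = 0): {count=-9, max=0, total=-35}
  after event 11 (t=69: SET count = 5): {count=5, max=0, total=-35}

Answer: {count=5, max=0, total=-35}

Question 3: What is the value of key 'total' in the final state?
Answer: -35

Derivation:
Track key 'total' through all 11 events:
  event 1 (t=5: SET count = -18): total unchanged
  event 2 (t=11: SET max = 49): total unchanged
  event 3 (t=20: SET count = -3): total unchanged
  event 4 (t=27: INC max by 14): total unchanged
  event 5 (t=31: DEC count by 6): total unchanged
  event 6 (t=39: DEC total by 10): total (absent) -> -10
  event 7 (t=45: DEC total by 13): total -10 -> -23
  event 8 (t=48: DEC total by 12): total -23 -> -35
  event 9 (t=53: DEC max by 1): total unchanged
  event 10 (t=61: SET max = 0): total unchanged
  event 11 (t=69: SET count = 5): total unchanged
Final: total = -35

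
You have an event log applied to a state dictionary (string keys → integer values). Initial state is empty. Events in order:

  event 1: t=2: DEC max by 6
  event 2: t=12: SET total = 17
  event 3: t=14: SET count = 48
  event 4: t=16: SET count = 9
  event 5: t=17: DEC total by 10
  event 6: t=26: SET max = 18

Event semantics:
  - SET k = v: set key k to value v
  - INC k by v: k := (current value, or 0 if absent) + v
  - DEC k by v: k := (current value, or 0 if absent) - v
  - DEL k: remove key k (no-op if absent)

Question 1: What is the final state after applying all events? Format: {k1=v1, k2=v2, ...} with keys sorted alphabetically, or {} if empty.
  after event 1 (t=2: DEC max by 6): {max=-6}
  after event 2 (t=12: SET total = 17): {max=-6, total=17}
  after event 3 (t=14: SET count = 48): {count=48, max=-6, total=17}
  after event 4 (t=16: SET count = 9): {count=9, max=-6, total=17}
  after event 5 (t=17: DEC total by 10): {count=9, max=-6, total=7}
  after event 6 (t=26: SET max = 18): {count=9, max=18, total=7}

Answer: {count=9, max=18, total=7}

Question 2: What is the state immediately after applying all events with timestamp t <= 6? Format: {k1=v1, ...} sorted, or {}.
Apply events with t <= 6 (1 events):
  after event 1 (t=2: DEC max by 6): {max=-6}

Answer: {max=-6}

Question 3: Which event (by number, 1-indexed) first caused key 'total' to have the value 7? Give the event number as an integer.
Looking for first event where total becomes 7:
  event 2: total = 17
  event 3: total = 17
  event 4: total = 17
  event 5: total 17 -> 7  <-- first match

Answer: 5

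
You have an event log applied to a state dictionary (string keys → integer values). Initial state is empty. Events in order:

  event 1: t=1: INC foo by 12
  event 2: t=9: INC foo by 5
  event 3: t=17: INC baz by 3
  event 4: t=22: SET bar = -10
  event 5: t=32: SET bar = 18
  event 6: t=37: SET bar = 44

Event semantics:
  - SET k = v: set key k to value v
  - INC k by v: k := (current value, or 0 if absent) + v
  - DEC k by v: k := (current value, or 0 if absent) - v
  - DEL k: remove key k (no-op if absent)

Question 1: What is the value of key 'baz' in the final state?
Answer: 3

Derivation:
Track key 'baz' through all 6 events:
  event 1 (t=1: INC foo by 12): baz unchanged
  event 2 (t=9: INC foo by 5): baz unchanged
  event 3 (t=17: INC baz by 3): baz (absent) -> 3
  event 4 (t=22: SET bar = -10): baz unchanged
  event 5 (t=32: SET bar = 18): baz unchanged
  event 6 (t=37: SET bar = 44): baz unchanged
Final: baz = 3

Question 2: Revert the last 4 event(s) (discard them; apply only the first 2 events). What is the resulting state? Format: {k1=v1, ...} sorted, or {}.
Keep first 2 events (discard last 4):
  after event 1 (t=1: INC foo by 12): {foo=12}
  after event 2 (t=9: INC foo by 5): {foo=17}

Answer: {foo=17}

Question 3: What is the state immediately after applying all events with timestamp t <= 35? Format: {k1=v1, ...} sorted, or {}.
Answer: {bar=18, baz=3, foo=17}

Derivation:
Apply events with t <= 35 (5 events):
  after event 1 (t=1: INC foo by 12): {foo=12}
  after event 2 (t=9: INC foo by 5): {foo=17}
  after event 3 (t=17: INC baz by 3): {baz=3, foo=17}
  after event 4 (t=22: SET bar = -10): {bar=-10, baz=3, foo=17}
  after event 5 (t=32: SET bar = 18): {bar=18, baz=3, foo=17}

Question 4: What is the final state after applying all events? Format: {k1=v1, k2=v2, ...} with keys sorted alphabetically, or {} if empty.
Answer: {bar=44, baz=3, foo=17}

Derivation:
  after event 1 (t=1: INC foo by 12): {foo=12}
  after event 2 (t=9: INC foo by 5): {foo=17}
  after event 3 (t=17: INC baz by 3): {baz=3, foo=17}
  after event 4 (t=22: SET bar = -10): {bar=-10, baz=3, foo=17}
  after event 5 (t=32: SET bar = 18): {bar=18, baz=3, foo=17}
  after event 6 (t=37: SET bar = 44): {bar=44, baz=3, foo=17}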